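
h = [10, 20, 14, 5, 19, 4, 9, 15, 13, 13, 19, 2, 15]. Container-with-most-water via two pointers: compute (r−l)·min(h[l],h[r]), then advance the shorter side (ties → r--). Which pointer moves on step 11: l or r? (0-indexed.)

[0,12] min(10,15)*12=120 best=120 * → l++
[1,12] min(20,15)*11=165 best=165 * → r--
[1,11] min(20,2)*10=20 best=165 → r--
[1,10] min(20,19)*9=171 best=171 * → r--
[1,9] min(20,13)*8=104 best=171 → r--
[1,8] min(20,13)*7=91 best=171 → r--
[1,7] min(20,15)*6=90 best=171 → r--
[1,6] min(20,9)*5=45 best=171 → r--
[1,5] min(20,4)*4=16 best=171 → r--
[1,4] min(20,19)*3=57 best=171 → r--
[1,3] min(20,5)*2=10 best=171 → r--

r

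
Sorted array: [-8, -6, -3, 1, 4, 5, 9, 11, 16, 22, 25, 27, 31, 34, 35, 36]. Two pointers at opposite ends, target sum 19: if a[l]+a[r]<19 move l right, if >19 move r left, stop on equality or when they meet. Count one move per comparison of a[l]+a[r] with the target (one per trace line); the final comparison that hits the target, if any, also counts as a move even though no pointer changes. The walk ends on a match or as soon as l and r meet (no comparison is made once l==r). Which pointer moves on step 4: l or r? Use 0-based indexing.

l=0 r=15: -8+36=28 >19, r--
l=0 r=14: -8+35=27 >19, r--
l=0 r=13: -8+34=26 >19, r--
l=0 r=12: -8+31=23 >19, r--

r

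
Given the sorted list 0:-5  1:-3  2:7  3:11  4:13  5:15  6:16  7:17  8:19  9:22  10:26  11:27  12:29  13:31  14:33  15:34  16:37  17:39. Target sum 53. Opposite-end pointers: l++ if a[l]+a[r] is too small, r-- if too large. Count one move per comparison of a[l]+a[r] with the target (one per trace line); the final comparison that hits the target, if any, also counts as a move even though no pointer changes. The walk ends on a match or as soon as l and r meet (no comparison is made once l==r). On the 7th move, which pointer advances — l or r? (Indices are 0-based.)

[0,17] -5+39=34 <53 → l++
[1,17] -3+39=36 <53 → l++
[2,17] 7+39=46 <53 → l++
[3,17] 11+39=50 <53 → l++
[4,17] 13+39=52 <53 → l++
[5,17] 15+39=54 >53 → r--
[5,16] 15+37=52 <53 → l++

l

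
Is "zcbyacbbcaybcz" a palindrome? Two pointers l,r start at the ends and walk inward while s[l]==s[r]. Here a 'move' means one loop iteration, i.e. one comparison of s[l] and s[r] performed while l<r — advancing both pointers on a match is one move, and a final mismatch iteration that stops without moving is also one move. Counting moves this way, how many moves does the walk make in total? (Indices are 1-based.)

l=1 r=14: 'z'=='z', l++,r--
l=2 r=13: 'c'=='c', l++,r--
l=3 r=12: 'b'=='b', l++,r--
l=4 r=11: 'y'=='y', l++,r--
l=5 r=10: 'a'=='a', l++,r--
l=6 r=9: 'c'=='c', l++,r--
l=7 r=8: 'b'=='b', l++,r--

7 moves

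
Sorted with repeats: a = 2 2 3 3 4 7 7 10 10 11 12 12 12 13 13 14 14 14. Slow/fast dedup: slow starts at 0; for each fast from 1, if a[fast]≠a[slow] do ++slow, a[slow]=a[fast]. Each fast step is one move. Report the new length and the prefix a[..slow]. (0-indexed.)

length 9; prefix = [2, 3, 4, 7, 10, 11, 12, 13, 14]

(s=0,f=1) a[fast]=2=a[slow] dup → fast++
(s=0,f=2) a[fast]=3≠a[slow]=2 write a[1]=3 → slow++,fast++
(s=1,f=3) a[fast]=3=a[slow] dup → fast++
(s=1,f=4) a[fast]=4≠a[slow]=3 write a[2]=4 → slow++,fast++
(s=2,f=5) a[fast]=7≠a[slow]=4 write a[3]=7 → slow++,fast++
(s=3,f=6) a[fast]=7=a[slow] dup → fast++
(s=3,f=7) a[fast]=10≠a[slow]=7 write a[4]=10 → slow++,fast++
(s=4,f=8) a[fast]=10=a[slow] dup → fast++
(s=4,f=9) a[fast]=11≠a[slow]=10 write a[5]=11 → slow++,fast++
(s=5,f=10) a[fast]=12≠a[slow]=11 write a[6]=12 → slow++,fast++
(s=6,f=11) a[fast]=12=a[slow] dup → fast++
(s=6,f=12) a[fast]=12=a[slow] dup → fast++
(s=6,f=13) a[fast]=13≠a[slow]=12 write a[7]=13 → slow++,fast++
(s=7,f=14) a[fast]=13=a[slow] dup → fast++
(s=7,f=15) a[fast]=14≠a[slow]=13 write a[8]=14 → slow++,fast++
(s=8,f=16) a[fast]=14=a[slow] dup → fast++
(s=8,f=17) a[fast]=14=a[slow] dup → fast++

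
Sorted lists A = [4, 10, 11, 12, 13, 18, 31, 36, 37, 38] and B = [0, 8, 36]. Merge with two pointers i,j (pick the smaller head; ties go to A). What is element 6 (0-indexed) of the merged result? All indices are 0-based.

[i=0,j=0] A[i]=4>B[j]=0 take 0 → j++
[i=0,j=1] A[i]=4<=B[j]=8 take 4 → i++
[i=1,j=1] A[i]=10>B[j]=8 take 8 → j++
[i=1,j=2] A[i]=10<=B[j]=36 take 10 → i++
[i=2,j=2] A[i]=11<=B[j]=36 take 11 → i++
[i=3,j=2] A[i]=12<=B[j]=36 take 12 → i++
[i=4,j=2] A[i]=13<=B[j]=36 take 13 → i++
[i=5,j=2] A[i]=18<=B[j]=36 take 18 → i++
[i=6,j=2] A[i]=31<=B[j]=36 take 31 → i++
[i=7,j=2] A[i]=36<=B[j]=36 take 36 → i++
[i=8,j=2] A[i]=37>B[j]=36 take 36 → j++
[i=8,j=3] B done, take A[i]=37 → i++
[i=9,j=3] B done, take A[i]=38 → i++

merged[6] = 13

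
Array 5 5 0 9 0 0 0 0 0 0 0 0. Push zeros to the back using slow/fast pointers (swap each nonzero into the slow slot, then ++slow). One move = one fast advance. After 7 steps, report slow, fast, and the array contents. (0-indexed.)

slow=3, fast=7, a=[5, 5, 9, 0, 0, 0, 0, 0, 0, 0, 0, 0]

slow=0 fast=0: a[fast]=5≠0 swap→a[0]=5, slow++,fast++
slow=1 fast=1: a[fast]=5≠0 swap→a[1]=5, slow++,fast++
slow=2 fast=2: a[fast]=0, fast++
slow=2 fast=3: a[fast]=9≠0 swap→a[2]=9, slow++,fast++
slow=3 fast=4: a[fast]=0, fast++
slow=3 fast=5: a[fast]=0, fast++
slow=3 fast=6: a[fast]=0, fast++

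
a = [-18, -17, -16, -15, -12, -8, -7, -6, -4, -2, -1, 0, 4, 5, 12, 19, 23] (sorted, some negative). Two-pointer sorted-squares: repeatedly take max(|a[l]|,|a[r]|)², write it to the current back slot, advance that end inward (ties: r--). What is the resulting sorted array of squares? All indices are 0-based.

[0, 1, 4, 16, 16, 25, 36, 49, 64, 144, 144, 225, 256, 289, 324, 361, 529]

l=0 r=16: |-18|<=|23| out[16]=529, r--
l=0 r=15: |-18|<=|19| out[15]=361, r--
l=0 r=14: |-18|>|12| out[14]=324, l++
l=1 r=14: |-17|>|12| out[13]=289, l++
l=2 r=14: |-16|>|12| out[12]=256, l++
l=3 r=14: |-15|>|12| out[11]=225, l++
l=4 r=14: |-12|<=|12| out[10]=144, r--
l=4 r=13: |-12|>|5| out[9]=144, l++
l=5 r=13: |-8|>|5| out[8]=64, l++
l=6 r=13: |-7|>|5| out[7]=49, l++
l=7 r=13: |-6|>|5| out[6]=36, l++
l=8 r=13: |-4|<=|5| out[5]=25, r--
l=8 r=12: |-4|<=|4| out[4]=16, r--
l=8 r=11: |-4|>|0| out[3]=16, l++
l=9 r=11: |-2|>|0| out[2]=4, l++
l=10 r=11: |-1|>|0| out[1]=1, l++
l=11 r=11: |0|<=|0| out[0]=0, r--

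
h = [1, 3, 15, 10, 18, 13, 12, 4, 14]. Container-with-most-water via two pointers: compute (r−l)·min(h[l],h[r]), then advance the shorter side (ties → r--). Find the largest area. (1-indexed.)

max area = 84

l=1 r=9: min(1,14)*8=8 best=8 *, l++
l=2 r=9: min(3,14)*7=21 best=21 *, l++
l=3 r=9: min(15,14)*6=84 best=84 *, r--
l=3 r=8: min(15,4)*5=20 best=84, r--
l=3 r=7: min(15,12)*4=48 best=84, r--
l=3 r=6: min(15,13)*3=39 best=84, r--
l=3 r=5: min(15,18)*2=30 best=84, l++
l=4 r=5: min(10,18)*1=10 best=84, l++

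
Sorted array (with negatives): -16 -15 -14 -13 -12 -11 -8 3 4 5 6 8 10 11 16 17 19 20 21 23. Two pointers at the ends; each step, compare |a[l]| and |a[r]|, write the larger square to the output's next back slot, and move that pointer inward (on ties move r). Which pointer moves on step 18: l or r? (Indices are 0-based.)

[0,19] |-16|<=|23| out[19]=529 → r--
[0,18] |-16|<=|21| out[18]=441 → r--
[0,17] |-16|<=|20| out[17]=400 → r--
[0,16] |-16|<=|19| out[16]=361 → r--
[0,15] |-16|<=|17| out[15]=289 → r--
[0,14] |-16|<=|16| out[14]=256 → r--
[0,13] |-16|>|11| out[13]=256 → l++
[1,13] |-15|>|11| out[12]=225 → l++
[2,13] |-14|>|11| out[11]=196 → l++
[3,13] |-13|>|11| out[10]=169 → l++
[4,13] |-12|>|11| out[9]=144 → l++
[5,13] |-11|<=|11| out[8]=121 → r--
[5,12] |-11|>|10| out[7]=121 → l++
[6,12] |-8|<=|10| out[6]=100 → r--
[6,11] |-8|<=|8| out[5]=64 → r--
[6,10] |-8|>|6| out[4]=64 → l++
[7,10] |3|<=|6| out[3]=36 → r--
[7,9] |3|<=|5| out[2]=25 → r--

r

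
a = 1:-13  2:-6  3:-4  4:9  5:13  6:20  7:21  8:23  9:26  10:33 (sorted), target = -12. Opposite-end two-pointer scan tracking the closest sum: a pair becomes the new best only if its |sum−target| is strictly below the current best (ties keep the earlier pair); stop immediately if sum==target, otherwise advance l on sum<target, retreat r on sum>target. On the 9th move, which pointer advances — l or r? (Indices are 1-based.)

r

l=1 r=10: -13+33=20 d=32 *, r--
l=1 r=9: -13+26=13 d=25 *, r--
l=1 r=8: -13+23=10 d=22 *, r--
l=1 r=7: -13+21=8 d=20 *, r--
l=1 r=6: -13+20=7 d=19 *, r--
l=1 r=5: -13+13=0 d=12 *, r--
l=1 r=4: -13+9=-4 d=8 *, r--
l=1 r=3: -13+-4=-17 d=5 *, l++
l=2 r=3: -6+-4=-10 d=2 *, r--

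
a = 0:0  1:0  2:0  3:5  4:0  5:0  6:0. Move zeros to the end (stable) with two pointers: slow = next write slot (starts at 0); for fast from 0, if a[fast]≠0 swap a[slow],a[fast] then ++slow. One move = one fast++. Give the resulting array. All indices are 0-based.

(s=0,f=0) a[fast]=0 → fast++
(s=0,f=1) a[fast]=0 → fast++
(s=0,f=2) a[fast]=0 → fast++
(s=0,f=3) a[fast]=5≠0 swap→a[0]=5 → slow++,fast++
(s=1,f=4) a[fast]=0 → fast++
(s=1,f=5) a[fast]=0 → fast++
(s=1,f=6) a[fast]=0 → fast++

[5, 0, 0, 0, 0, 0, 0]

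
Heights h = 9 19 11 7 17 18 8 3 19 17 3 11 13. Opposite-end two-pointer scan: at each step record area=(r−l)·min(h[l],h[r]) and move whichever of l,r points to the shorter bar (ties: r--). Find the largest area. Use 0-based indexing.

max area = 143

l=0 r=12: min(9,13)*12=108 best=108 *, l++
l=1 r=12: min(19,13)*11=143 best=143 *, r--
l=1 r=11: min(19,11)*10=110 best=143, r--
l=1 r=10: min(19,3)*9=27 best=143, r--
l=1 r=9: min(19,17)*8=136 best=143, r--
l=1 r=8: min(19,19)*7=133 best=143, r--
l=1 r=7: min(19,3)*6=18 best=143, r--
l=1 r=6: min(19,8)*5=40 best=143, r--
l=1 r=5: min(19,18)*4=72 best=143, r--
l=1 r=4: min(19,17)*3=51 best=143, r--
l=1 r=3: min(19,7)*2=14 best=143, r--
l=1 r=2: min(19,11)*1=11 best=143, r--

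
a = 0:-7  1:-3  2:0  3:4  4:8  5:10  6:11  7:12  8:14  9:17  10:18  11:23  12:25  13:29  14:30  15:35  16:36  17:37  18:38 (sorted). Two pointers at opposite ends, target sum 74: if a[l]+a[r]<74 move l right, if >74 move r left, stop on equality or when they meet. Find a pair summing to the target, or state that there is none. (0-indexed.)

l=0 r=18: -7+38=31 <74, l++
l=1 r=18: -3+38=35 <74, l++
l=2 r=18: 0+38=38 <74, l++
l=3 r=18: 4+38=42 <74, l++
l=4 r=18: 8+38=46 <74, l++
l=5 r=18: 10+38=48 <74, l++
l=6 r=18: 11+38=49 <74, l++
l=7 r=18: 12+38=50 <74, l++
l=8 r=18: 14+38=52 <74, l++
l=9 r=18: 17+38=55 <74, l++
l=10 r=18: 18+38=56 <74, l++
l=11 r=18: 23+38=61 <74, l++
l=12 r=18: 25+38=63 <74, l++
l=13 r=18: 29+38=67 <74, l++
l=14 r=18: 30+38=68 <74, l++
l=15 r=18: 35+38=73 <74, l++
l=16 r=18: 36+38=74, found

(36, 38)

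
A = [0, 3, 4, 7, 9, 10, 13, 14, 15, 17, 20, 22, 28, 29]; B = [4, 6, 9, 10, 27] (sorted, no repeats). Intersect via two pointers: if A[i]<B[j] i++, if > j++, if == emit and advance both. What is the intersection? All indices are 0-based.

intersection = [4, 9, 10]

i=0 j=0: 0<4, i++
i=1 j=0: 3<4, i++
i=2 j=0: 4==4 emit, i++,j++
i=3 j=1: 7>6, j++
i=3 j=2: 7<9, i++
i=4 j=2: 9==9 emit, i++,j++
i=5 j=3: 10==10 emit, i++,j++
i=6 j=4: 13<27, i++
i=7 j=4: 14<27, i++
i=8 j=4: 15<27, i++
i=9 j=4: 17<27, i++
i=10 j=4: 20<27, i++
i=11 j=4: 22<27, i++
i=12 j=4: 28>27, j++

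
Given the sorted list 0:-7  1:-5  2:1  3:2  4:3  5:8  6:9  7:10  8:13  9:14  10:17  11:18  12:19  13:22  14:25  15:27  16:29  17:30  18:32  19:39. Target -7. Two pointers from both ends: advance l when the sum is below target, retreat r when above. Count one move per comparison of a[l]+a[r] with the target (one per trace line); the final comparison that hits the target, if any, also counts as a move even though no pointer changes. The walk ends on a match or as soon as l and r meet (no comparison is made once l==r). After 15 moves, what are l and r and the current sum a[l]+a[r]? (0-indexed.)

l=0 r=19: -7+39=32 >-7, r--
l=0 r=18: -7+32=25 >-7, r--
l=0 r=17: -7+30=23 >-7, r--
l=0 r=16: -7+29=22 >-7, r--
l=0 r=15: -7+27=20 >-7, r--
l=0 r=14: -7+25=18 >-7, r--
l=0 r=13: -7+22=15 >-7, r--
l=0 r=12: -7+19=12 >-7, r--
l=0 r=11: -7+18=11 >-7, r--
l=0 r=10: -7+17=10 >-7, r--
l=0 r=9: -7+14=7 >-7, r--
l=0 r=8: -7+13=6 >-7, r--
l=0 r=7: -7+10=3 >-7, r--
l=0 r=6: -7+9=2 >-7, r--
l=0 r=5: -7+8=1 >-7, r--

l=0, r=4, sum=-4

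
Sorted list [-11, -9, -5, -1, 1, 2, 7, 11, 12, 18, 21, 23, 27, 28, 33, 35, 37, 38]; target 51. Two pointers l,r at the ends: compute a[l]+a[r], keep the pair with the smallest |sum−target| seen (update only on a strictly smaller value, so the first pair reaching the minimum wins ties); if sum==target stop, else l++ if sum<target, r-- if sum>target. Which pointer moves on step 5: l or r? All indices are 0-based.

l

[0,17] -11+38=27 d=24 * → l++
[1,17] -9+38=29 d=22 * → l++
[2,17] -5+38=33 d=18 * → l++
[3,17] -1+38=37 d=14 * → l++
[4,17] 1+38=39 d=12 * → l++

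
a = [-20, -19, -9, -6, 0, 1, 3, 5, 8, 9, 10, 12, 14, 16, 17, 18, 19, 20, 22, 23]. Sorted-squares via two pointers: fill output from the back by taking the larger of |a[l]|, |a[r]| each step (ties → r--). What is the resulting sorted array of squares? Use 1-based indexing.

l=1 r=20: |-20|<=|23| out[20]=529, r--
l=1 r=19: |-20|<=|22| out[19]=484, r--
l=1 r=18: |-20|<=|20| out[18]=400, r--
l=1 r=17: |-20|>|19| out[17]=400, l++
l=2 r=17: |-19|<=|19| out[16]=361, r--
l=2 r=16: |-19|>|18| out[15]=361, l++
l=3 r=16: |-9|<=|18| out[14]=324, r--
l=3 r=15: |-9|<=|17| out[13]=289, r--
l=3 r=14: |-9|<=|16| out[12]=256, r--
l=3 r=13: |-9|<=|14| out[11]=196, r--
l=3 r=12: |-9|<=|12| out[10]=144, r--
l=3 r=11: |-9|<=|10| out[9]=100, r--
l=3 r=10: |-9|<=|9| out[8]=81, r--
l=3 r=9: |-9|>|8| out[7]=81, l++
l=4 r=9: |-6|<=|8| out[6]=64, r--
l=4 r=8: |-6|>|5| out[5]=36, l++
l=5 r=8: |0|<=|5| out[4]=25, r--
l=5 r=7: |0|<=|3| out[3]=9, r--
l=5 r=6: |0|<=|1| out[2]=1, r--
l=5 r=5: |0|<=|0| out[1]=0, r--

[0, 1, 9, 25, 36, 64, 81, 81, 100, 144, 196, 256, 289, 324, 361, 361, 400, 400, 484, 529]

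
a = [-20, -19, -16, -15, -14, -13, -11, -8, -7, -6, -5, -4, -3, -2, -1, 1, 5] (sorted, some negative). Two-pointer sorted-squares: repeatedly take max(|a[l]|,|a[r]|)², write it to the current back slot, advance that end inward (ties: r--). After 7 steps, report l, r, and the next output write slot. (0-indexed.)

[0,16] |-20|>|5| out[16]=400 → l++
[1,16] |-19|>|5| out[15]=361 → l++
[2,16] |-16|>|5| out[14]=256 → l++
[3,16] |-15|>|5| out[13]=225 → l++
[4,16] |-14|>|5| out[12]=196 → l++
[5,16] |-13|>|5| out[11]=169 → l++
[6,16] |-11|>|5| out[10]=121 → l++

l=7, r=16, next write slot=9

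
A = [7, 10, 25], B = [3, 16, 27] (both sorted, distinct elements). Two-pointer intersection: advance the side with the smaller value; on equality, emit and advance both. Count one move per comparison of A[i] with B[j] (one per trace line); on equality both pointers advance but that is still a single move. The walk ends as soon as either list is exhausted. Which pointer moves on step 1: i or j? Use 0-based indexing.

i=0 j=0: 7>3, j++

j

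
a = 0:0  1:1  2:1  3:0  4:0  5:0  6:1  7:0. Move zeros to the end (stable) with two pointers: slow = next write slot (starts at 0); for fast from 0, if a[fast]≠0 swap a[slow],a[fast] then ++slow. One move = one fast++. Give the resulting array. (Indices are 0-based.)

(s=0,f=0) a[fast]=0 → fast++
(s=0,f=1) a[fast]=1≠0 swap→a[0]=1 → slow++,fast++
(s=1,f=2) a[fast]=1≠0 swap→a[1]=1 → slow++,fast++
(s=2,f=3) a[fast]=0 → fast++
(s=2,f=4) a[fast]=0 → fast++
(s=2,f=5) a[fast]=0 → fast++
(s=2,f=6) a[fast]=1≠0 swap→a[2]=1 → slow++,fast++
(s=3,f=7) a[fast]=0 → fast++

[1, 1, 1, 0, 0, 0, 0, 0]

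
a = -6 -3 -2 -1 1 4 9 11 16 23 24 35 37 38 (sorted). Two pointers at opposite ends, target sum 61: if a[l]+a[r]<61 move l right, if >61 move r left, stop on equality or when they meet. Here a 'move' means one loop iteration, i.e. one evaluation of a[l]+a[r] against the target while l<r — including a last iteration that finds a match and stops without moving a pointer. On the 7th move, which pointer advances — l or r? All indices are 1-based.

l

[1,14] -6+38=32 <61 → l++
[2,14] -3+38=35 <61 → l++
[3,14] -2+38=36 <61 → l++
[4,14] -1+38=37 <61 → l++
[5,14] 1+38=39 <61 → l++
[6,14] 4+38=42 <61 → l++
[7,14] 9+38=47 <61 → l++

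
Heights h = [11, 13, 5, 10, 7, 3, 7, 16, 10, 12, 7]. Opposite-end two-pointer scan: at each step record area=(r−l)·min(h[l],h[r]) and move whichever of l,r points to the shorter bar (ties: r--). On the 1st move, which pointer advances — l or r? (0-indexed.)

r

l=0 r=10: min(11,7)*10=70 best=70 *, r--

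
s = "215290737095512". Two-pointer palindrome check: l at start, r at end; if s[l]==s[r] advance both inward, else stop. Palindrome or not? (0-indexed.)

l=0 r=14: '2'=='2', l++,r--
l=1 r=13: '1'=='1', l++,r--
l=2 r=12: '5'=='5', l++,r--
l=3 r=11: '2'!='5', stop

not a palindrome (mismatch at 3,11)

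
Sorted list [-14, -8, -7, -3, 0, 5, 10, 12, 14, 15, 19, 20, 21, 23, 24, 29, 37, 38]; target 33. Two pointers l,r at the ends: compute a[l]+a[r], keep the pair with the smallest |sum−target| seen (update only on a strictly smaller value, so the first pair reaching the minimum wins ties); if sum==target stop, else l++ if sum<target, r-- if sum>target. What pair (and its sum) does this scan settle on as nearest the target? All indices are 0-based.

[0,17] -14+38=24 d=9 * → l++
[1,17] -8+38=30 d=3 * → l++
[2,17] -7+38=31 d=2 * → l++
[3,17] -3+38=35 d=2 → r--
[3,16] -3+37=34 d=1 * → r--
[3,15] -3+29=26 d=7 → l++
[4,15] 0+29=29 d=4 → l++
[5,15] 5+29=34 d=1 → r--
[5,14] 5+24=29 d=4 → l++
[6,14] 10+24=34 d=1 → r--
[6,13] 10+23=33 d=0 * → stop

pair (10, 23) with sum 33 (|Δ|=0)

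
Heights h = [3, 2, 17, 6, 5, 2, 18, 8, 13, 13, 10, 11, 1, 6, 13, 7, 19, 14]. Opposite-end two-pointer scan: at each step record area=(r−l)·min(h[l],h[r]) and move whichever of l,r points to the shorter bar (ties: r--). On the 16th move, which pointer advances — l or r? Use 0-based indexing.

l

l=0 r=17: min(3,14)*17=51 best=51 *, l++
l=1 r=17: min(2,14)*16=32 best=51, l++
l=2 r=17: min(17,14)*15=210 best=210 *, r--
l=2 r=16: min(17,19)*14=238 best=238 *, l++
l=3 r=16: min(6,19)*13=78 best=238, l++
l=4 r=16: min(5,19)*12=60 best=238, l++
l=5 r=16: min(2,19)*11=22 best=238, l++
l=6 r=16: min(18,19)*10=180 best=238, l++
l=7 r=16: min(8,19)*9=72 best=238, l++
l=8 r=16: min(13,19)*8=104 best=238, l++
l=9 r=16: min(13,19)*7=91 best=238, l++
l=10 r=16: min(10,19)*6=60 best=238, l++
l=11 r=16: min(11,19)*5=55 best=238, l++
l=12 r=16: min(1,19)*4=4 best=238, l++
l=13 r=16: min(6,19)*3=18 best=238, l++
l=14 r=16: min(13,19)*2=26 best=238, l++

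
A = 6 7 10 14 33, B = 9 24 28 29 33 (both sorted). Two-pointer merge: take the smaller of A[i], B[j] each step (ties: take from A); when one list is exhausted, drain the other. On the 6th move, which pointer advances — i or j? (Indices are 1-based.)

i=1 j=1: A[i]=6<=B[j]=9 take 6, i++
i=2 j=1: A[i]=7<=B[j]=9 take 7, i++
i=3 j=1: A[i]=10>B[j]=9 take 9, j++
i=3 j=2: A[i]=10<=B[j]=24 take 10, i++
i=4 j=2: A[i]=14<=B[j]=24 take 14, i++
i=5 j=2: A[i]=33>B[j]=24 take 24, j++

j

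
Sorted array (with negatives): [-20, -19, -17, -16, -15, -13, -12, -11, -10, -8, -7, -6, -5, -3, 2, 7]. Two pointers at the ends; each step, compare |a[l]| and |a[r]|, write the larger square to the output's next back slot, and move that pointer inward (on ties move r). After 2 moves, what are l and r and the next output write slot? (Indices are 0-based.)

l=2, r=15, next write slot=13

[0,15] |-20|>|7| out[15]=400 → l++
[1,15] |-19|>|7| out[14]=361 → l++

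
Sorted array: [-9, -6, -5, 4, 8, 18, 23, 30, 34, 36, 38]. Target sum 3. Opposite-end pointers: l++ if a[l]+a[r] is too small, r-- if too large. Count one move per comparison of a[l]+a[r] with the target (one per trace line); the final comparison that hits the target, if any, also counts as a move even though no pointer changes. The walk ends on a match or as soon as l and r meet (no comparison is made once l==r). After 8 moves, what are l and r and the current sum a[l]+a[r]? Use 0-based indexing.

l=0 r=10: -9+38=29 >3, r--
l=0 r=9: -9+36=27 >3, r--
l=0 r=8: -9+34=25 >3, r--
l=0 r=7: -9+30=21 >3, r--
l=0 r=6: -9+23=14 >3, r--
l=0 r=5: -9+18=9 >3, r--
l=0 r=4: -9+8=-1 <3, l++
l=1 r=4: -6+8=2 <3, l++

l=2, r=4, sum=3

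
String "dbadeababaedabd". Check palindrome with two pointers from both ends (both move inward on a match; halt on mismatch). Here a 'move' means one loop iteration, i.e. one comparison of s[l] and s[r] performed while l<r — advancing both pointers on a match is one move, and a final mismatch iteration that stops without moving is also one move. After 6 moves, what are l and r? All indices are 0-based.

[0,14] 'd'=='d' → l++,r--
[1,13] 'b'=='b' → l++,r--
[2,12] 'a'=='a' → l++,r--
[3,11] 'd'=='d' → l++,r--
[4,10] 'e'=='e' → l++,r--
[5,9] 'a'=='a' → l++,r--

l=6, r=8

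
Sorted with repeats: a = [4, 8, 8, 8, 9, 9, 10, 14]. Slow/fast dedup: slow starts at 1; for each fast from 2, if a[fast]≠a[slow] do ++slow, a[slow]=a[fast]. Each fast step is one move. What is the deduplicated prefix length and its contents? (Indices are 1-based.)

length 5; prefix = [4, 8, 9, 10, 14]

(s=1,f=2) a[fast]=8≠a[slow]=4 write a[2]=8 → slow++,fast++
(s=2,f=3) a[fast]=8=a[slow] dup → fast++
(s=2,f=4) a[fast]=8=a[slow] dup → fast++
(s=2,f=5) a[fast]=9≠a[slow]=8 write a[3]=9 → slow++,fast++
(s=3,f=6) a[fast]=9=a[slow] dup → fast++
(s=3,f=7) a[fast]=10≠a[slow]=9 write a[4]=10 → slow++,fast++
(s=4,f=8) a[fast]=14≠a[slow]=10 write a[5]=14 → slow++,fast++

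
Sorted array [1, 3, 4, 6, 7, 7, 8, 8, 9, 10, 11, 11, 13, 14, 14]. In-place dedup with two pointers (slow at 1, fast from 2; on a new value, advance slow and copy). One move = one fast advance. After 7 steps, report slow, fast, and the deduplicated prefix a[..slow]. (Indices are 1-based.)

slow=1 fast=2: a[fast]=3≠a[slow]=1 write a[2]=3, slow++,fast++
slow=2 fast=3: a[fast]=4≠a[slow]=3 write a[3]=4, slow++,fast++
slow=3 fast=4: a[fast]=6≠a[slow]=4 write a[4]=6, slow++,fast++
slow=4 fast=5: a[fast]=7≠a[slow]=6 write a[5]=7, slow++,fast++
slow=5 fast=6: a[fast]=7=a[slow] dup, fast++
slow=5 fast=7: a[fast]=8≠a[slow]=7 write a[6]=8, slow++,fast++
slow=6 fast=8: a[fast]=8=a[slow] dup, fast++

slow=6, fast=9, prefix=[1, 3, 4, 6, 7, 8]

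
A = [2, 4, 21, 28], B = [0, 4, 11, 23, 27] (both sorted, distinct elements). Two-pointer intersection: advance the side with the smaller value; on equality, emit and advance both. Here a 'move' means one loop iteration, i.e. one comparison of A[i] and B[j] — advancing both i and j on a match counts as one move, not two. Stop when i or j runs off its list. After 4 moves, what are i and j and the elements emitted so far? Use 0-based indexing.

i=0 j=0: 2>0, j++
i=0 j=1: 2<4, i++
i=1 j=1: 4==4 emit, i++,j++
i=2 j=2: 21>11, j++

i=2, j=3, emitted=[4]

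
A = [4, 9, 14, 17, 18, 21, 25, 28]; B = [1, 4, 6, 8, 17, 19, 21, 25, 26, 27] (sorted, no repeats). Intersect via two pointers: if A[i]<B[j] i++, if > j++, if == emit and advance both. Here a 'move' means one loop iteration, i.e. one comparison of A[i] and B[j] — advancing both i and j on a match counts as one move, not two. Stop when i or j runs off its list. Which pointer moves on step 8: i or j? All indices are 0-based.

i=0 j=0: 4>1, j++
i=0 j=1: 4==4 emit, i++,j++
i=1 j=2: 9>6, j++
i=1 j=3: 9>8, j++
i=1 j=4: 9<17, i++
i=2 j=4: 14<17, i++
i=3 j=4: 17==17 emit, i++,j++
i=4 j=5: 18<19, i++

i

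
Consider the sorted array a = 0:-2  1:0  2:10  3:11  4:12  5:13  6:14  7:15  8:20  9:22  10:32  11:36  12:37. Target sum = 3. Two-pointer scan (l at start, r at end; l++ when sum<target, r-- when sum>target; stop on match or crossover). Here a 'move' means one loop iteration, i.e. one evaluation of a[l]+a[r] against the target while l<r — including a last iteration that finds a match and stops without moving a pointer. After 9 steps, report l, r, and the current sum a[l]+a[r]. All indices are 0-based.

l=0, r=3, sum=9

[0,12] -2+37=35 >3 → r--
[0,11] -2+36=34 >3 → r--
[0,10] -2+32=30 >3 → r--
[0,9] -2+22=20 >3 → r--
[0,8] -2+20=18 >3 → r--
[0,7] -2+15=13 >3 → r--
[0,6] -2+14=12 >3 → r--
[0,5] -2+13=11 >3 → r--
[0,4] -2+12=10 >3 → r--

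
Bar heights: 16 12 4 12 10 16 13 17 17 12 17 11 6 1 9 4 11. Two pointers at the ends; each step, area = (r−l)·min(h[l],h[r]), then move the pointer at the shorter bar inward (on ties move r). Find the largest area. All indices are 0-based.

max area = 176

[0,16] min(16,11)*16=176 best=176 * → r--
[0,15] min(16,4)*15=60 best=176 → r--
[0,14] min(16,9)*14=126 best=176 → r--
[0,13] min(16,1)*13=13 best=176 → r--
[0,12] min(16,6)*12=72 best=176 → r--
[0,11] min(16,11)*11=121 best=176 → r--
[0,10] min(16,17)*10=160 best=176 → l++
[1,10] min(12,17)*9=108 best=176 → l++
[2,10] min(4,17)*8=32 best=176 → l++
[3,10] min(12,17)*7=84 best=176 → l++
[4,10] min(10,17)*6=60 best=176 → l++
[5,10] min(16,17)*5=80 best=176 → l++
[6,10] min(13,17)*4=52 best=176 → l++
[7,10] min(17,17)*3=51 best=176 → r--
[7,9] min(17,12)*2=24 best=176 → r--
[7,8] min(17,17)*1=17 best=176 → r--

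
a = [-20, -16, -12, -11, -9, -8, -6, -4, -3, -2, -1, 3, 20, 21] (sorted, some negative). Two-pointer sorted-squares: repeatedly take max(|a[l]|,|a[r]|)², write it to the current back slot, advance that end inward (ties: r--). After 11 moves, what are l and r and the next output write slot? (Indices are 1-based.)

l=9, r=11, next write slot=3

l=1 r=14: |-20|<=|21| out[14]=441, r--
l=1 r=13: |-20|<=|20| out[13]=400, r--
l=1 r=12: |-20|>|3| out[12]=400, l++
l=2 r=12: |-16|>|3| out[11]=256, l++
l=3 r=12: |-12|>|3| out[10]=144, l++
l=4 r=12: |-11|>|3| out[9]=121, l++
l=5 r=12: |-9|>|3| out[8]=81, l++
l=6 r=12: |-8|>|3| out[7]=64, l++
l=7 r=12: |-6|>|3| out[6]=36, l++
l=8 r=12: |-4|>|3| out[5]=16, l++
l=9 r=12: |-3|<=|3| out[4]=9, r--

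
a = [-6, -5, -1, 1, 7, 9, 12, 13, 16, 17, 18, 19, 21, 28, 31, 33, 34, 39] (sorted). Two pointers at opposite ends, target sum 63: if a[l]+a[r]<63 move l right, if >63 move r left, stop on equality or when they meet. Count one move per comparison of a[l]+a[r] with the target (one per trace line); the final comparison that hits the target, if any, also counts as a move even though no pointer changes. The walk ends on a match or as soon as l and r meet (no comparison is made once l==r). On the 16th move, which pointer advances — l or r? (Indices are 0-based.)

r

l=0 r=17: -6+39=33 <63, l++
l=1 r=17: -5+39=34 <63, l++
l=2 r=17: -1+39=38 <63, l++
l=3 r=17: 1+39=40 <63, l++
l=4 r=17: 7+39=46 <63, l++
l=5 r=17: 9+39=48 <63, l++
l=6 r=17: 12+39=51 <63, l++
l=7 r=17: 13+39=52 <63, l++
l=8 r=17: 16+39=55 <63, l++
l=9 r=17: 17+39=56 <63, l++
l=10 r=17: 18+39=57 <63, l++
l=11 r=17: 19+39=58 <63, l++
l=12 r=17: 21+39=60 <63, l++
l=13 r=17: 28+39=67 >63, r--
l=13 r=16: 28+34=62 <63, l++
l=14 r=16: 31+34=65 >63, r--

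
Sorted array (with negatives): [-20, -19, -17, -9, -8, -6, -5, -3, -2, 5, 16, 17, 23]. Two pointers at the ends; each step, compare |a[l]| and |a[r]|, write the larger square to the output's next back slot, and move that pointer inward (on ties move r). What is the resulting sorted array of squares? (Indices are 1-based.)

[4, 9, 25, 25, 36, 64, 81, 256, 289, 289, 361, 400, 529]

l=1 r=13: |-20|<=|23| out[13]=529, r--
l=1 r=12: |-20|>|17| out[12]=400, l++
l=2 r=12: |-19|>|17| out[11]=361, l++
l=3 r=12: |-17|<=|17| out[10]=289, r--
l=3 r=11: |-17|>|16| out[9]=289, l++
l=4 r=11: |-9|<=|16| out[8]=256, r--
l=4 r=10: |-9|>|5| out[7]=81, l++
l=5 r=10: |-8|>|5| out[6]=64, l++
l=6 r=10: |-6|>|5| out[5]=36, l++
l=7 r=10: |-5|<=|5| out[4]=25, r--
l=7 r=9: |-5|>|-2| out[3]=25, l++
l=8 r=9: |-3|>|-2| out[2]=9, l++
l=9 r=9: |-2|<=|-2| out[1]=4, r--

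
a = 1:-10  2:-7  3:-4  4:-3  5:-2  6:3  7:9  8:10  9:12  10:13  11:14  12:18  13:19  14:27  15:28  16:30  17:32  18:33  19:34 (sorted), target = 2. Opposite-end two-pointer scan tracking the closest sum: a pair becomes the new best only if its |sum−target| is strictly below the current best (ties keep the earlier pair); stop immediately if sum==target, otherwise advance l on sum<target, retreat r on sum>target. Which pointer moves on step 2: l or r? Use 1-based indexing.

[1,19] -10+34=24 d=22 * → r--
[1,18] -10+33=23 d=21 * → r--

r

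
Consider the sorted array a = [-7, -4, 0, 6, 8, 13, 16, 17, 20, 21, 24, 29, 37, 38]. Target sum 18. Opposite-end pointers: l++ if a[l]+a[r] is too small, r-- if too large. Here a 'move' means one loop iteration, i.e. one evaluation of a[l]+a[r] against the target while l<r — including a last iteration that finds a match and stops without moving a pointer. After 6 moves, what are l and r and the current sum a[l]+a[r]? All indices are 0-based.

l=2, r=9, sum=21

l=0 r=13: -7+38=31 >18, r--
l=0 r=12: -7+37=30 >18, r--
l=0 r=11: -7+29=22 >18, r--
l=0 r=10: -7+24=17 <18, l++
l=1 r=10: -4+24=20 >18, r--
l=1 r=9: -4+21=17 <18, l++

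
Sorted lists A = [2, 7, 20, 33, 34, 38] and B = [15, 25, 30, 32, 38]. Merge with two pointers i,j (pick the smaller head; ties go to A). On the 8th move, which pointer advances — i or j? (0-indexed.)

i

i=0 j=0: A[i]=2<=B[j]=15 take 2, i++
i=1 j=0: A[i]=7<=B[j]=15 take 7, i++
i=2 j=0: A[i]=20>B[j]=15 take 15, j++
i=2 j=1: A[i]=20<=B[j]=25 take 20, i++
i=3 j=1: A[i]=33>B[j]=25 take 25, j++
i=3 j=2: A[i]=33>B[j]=30 take 30, j++
i=3 j=3: A[i]=33>B[j]=32 take 32, j++
i=3 j=4: A[i]=33<=B[j]=38 take 33, i++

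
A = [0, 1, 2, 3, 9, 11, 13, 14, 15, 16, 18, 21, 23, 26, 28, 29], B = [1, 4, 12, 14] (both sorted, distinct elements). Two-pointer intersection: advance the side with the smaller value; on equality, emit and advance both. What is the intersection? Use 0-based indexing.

i=0 j=0: 0<1, i++
i=1 j=0: 1==1 emit, i++,j++
i=2 j=1: 2<4, i++
i=3 j=1: 3<4, i++
i=4 j=1: 9>4, j++
i=4 j=2: 9<12, i++
i=5 j=2: 11<12, i++
i=6 j=2: 13>12, j++
i=6 j=3: 13<14, i++
i=7 j=3: 14==14 emit, i++,j++

intersection = [1, 14]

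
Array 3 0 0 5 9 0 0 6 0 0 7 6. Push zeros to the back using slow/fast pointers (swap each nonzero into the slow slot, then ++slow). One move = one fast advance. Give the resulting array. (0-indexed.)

(s=0,f=0) a[fast]=3≠0 swap→a[0]=3 → slow++,fast++
(s=1,f=1) a[fast]=0 → fast++
(s=1,f=2) a[fast]=0 → fast++
(s=1,f=3) a[fast]=5≠0 swap→a[1]=5 → slow++,fast++
(s=2,f=4) a[fast]=9≠0 swap→a[2]=9 → slow++,fast++
(s=3,f=5) a[fast]=0 → fast++
(s=3,f=6) a[fast]=0 → fast++
(s=3,f=7) a[fast]=6≠0 swap→a[3]=6 → slow++,fast++
(s=4,f=8) a[fast]=0 → fast++
(s=4,f=9) a[fast]=0 → fast++
(s=4,f=10) a[fast]=7≠0 swap→a[4]=7 → slow++,fast++
(s=5,f=11) a[fast]=6≠0 swap→a[5]=6 → slow++,fast++

[3, 5, 9, 6, 7, 6, 0, 0, 0, 0, 0, 0]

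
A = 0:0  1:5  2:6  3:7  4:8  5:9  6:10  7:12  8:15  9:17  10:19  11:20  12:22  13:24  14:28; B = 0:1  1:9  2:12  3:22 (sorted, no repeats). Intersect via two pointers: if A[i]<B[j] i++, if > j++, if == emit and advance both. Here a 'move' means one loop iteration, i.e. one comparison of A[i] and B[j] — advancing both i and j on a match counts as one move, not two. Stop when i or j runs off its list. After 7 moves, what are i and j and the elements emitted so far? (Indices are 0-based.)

i=6, j=2, emitted=[9]

[i=0,j=0] 0<1 → i++
[i=1,j=0] 5>1 → j++
[i=1,j=1] 5<9 → i++
[i=2,j=1] 6<9 → i++
[i=3,j=1] 7<9 → i++
[i=4,j=1] 8<9 → i++
[i=5,j=1] 9==9 emit → i++,j++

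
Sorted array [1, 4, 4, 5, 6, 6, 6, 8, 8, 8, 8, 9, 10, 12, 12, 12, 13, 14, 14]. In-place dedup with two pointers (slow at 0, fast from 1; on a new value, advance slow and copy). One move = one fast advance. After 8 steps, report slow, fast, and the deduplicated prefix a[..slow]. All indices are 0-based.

slow=4, fast=9, prefix=[1, 4, 5, 6, 8]

(s=0,f=1) a[fast]=4≠a[slow]=1 write a[1]=4 → slow++,fast++
(s=1,f=2) a[fast]=4=a[slow] dup → fast++
(s=1,f=3) a[fast]=5≠a[slow]=4 write a[2]=5 → slow++,fast++
(s=2,f=4) a[fast]=6≠a[slow]=5 write a[3]=6 → slow++,fast++
(s=3,f=5) a[fast]=6=a[slow] dup → fast++
(s=3,f=6) a[fast]=6=a[slow] dup → fast++
(s=3,f=7) a[fast]=8≠a[slow]=6 write a[4]=8 → slow++,fast++
(s=4,f=8) a[fast]=8=a[slow] dup → fast++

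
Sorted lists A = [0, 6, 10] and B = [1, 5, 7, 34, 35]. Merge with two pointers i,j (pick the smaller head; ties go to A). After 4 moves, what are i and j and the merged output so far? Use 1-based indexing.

i=1 j=1: A[i]=0<=B[j]=1 take 0, i++
i=2 j=1: A[i]=6>B[j]=1 take 1, j++
i=2 j=2: A[i]=6>B[j]=5 take 5, j++
i=2 j=3: A[i]=6<=B[j]=7 take 6, i++

i=3, j=3, merged so far=[0, 1, 5, 6]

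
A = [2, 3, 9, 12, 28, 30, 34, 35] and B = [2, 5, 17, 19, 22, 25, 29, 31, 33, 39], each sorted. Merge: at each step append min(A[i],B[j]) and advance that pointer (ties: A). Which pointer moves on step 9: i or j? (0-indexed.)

[i=0,j=0] A[i]=2<=B[j]=2 take 2 → i++
[i=1,j=0] A[i]=3>B[j]=2 take 2 → j++
[i=1,j=1] A[i]=3<=B[j]=5 take 3 → i++
[i=2,j=1] A[i]=9>B[j]=5 take 5 → j++
[i=2,j=2] A[i]=9<=B[j]=17 take 9 → i++
[i=3,j=2] A[i]=12<=B[j]=17 take 12 → i++
[i=4,j=2] A[i]=28>B[j]=17 take 17 → j++
[i=4,j=3] A[i]=28>B[j]=19 take 19 → j++
[i=4,j=4] A[i]=28>B[j]=22 take 22 → j++

j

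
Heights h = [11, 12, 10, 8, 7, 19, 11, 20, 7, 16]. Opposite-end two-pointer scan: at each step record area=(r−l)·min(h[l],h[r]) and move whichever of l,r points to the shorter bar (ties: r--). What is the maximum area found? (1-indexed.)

max area = 99

[1,10] min(11,16)*9=99 best=99 * → l++
[2,10] min(12,16)*8=96 best=99 → l++
[3,10] min(10,16)*7=70 best=99 → l++
[4,10] min(8,16)*6=48 best=99 → l++
[5,10] min(7,16)*5=35 best=99 → l++
[6,10] min(19,16)*4=64 best=99 → r--
[6,9] min(19,7)*3=21 best=99 → r--
[6,8] min(19,20)*2=38 best=99 → l++
[7,8] min(11,20)*1=11 best=99 → l++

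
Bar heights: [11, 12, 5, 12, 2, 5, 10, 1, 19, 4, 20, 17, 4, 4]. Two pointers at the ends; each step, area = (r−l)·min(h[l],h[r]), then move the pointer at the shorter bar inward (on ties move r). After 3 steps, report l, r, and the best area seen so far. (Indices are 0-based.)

l=1, r=11, best area=121

l=0 r=13: min(11,4)*13=52 best=52 *, r--
l=0 r=12: min(11,4)*12=48 best=52, r--
l=0 r=11: min(11,17)*11=121 best=121 *, l++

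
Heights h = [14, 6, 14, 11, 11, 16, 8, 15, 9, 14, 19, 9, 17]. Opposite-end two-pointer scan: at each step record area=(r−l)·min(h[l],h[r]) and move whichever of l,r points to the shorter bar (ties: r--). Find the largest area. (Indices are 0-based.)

[0,12] min(14,17)*12=168 best=168 * → l++
[1,12] min(6,17)*11=66 best=168 → l++
[2,12] min(14,17)*10=140 best=168 → l++
[3,12] min(11,17)*9=99 best=168 → l++
[4,12] min(11,17)*8=88 best=168 → l++
[5,12] min(16,17)*7=112 best=168 → l++
[6,12] min(8,17)*6=48 best=168 → l++
[7,12] min(15,17)*5=75 best=168 → l++
[8,12] min(9,17)*4=36 best=168 → l++
[9,12] min(14,17)*3=42 best=168 → l++
[10,12] min(19,17)*2=34 best=168 → r--
[10,11] min(19,9)*1=9 best=168 → r--

max area = 168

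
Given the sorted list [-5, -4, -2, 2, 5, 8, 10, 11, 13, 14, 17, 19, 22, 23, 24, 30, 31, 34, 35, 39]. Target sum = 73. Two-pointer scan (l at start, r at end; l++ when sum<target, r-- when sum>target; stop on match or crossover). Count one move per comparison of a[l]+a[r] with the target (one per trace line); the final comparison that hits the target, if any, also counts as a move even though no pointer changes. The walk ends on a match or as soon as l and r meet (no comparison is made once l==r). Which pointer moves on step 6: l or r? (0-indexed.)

l

l=0 r=19: -5+39=34 <73, l++
l=1 r=19: -4+39=35 <73, l++
l=2 r=19: -2+39=37 <73, l++
l=3 r=19: 2+39=41 <73, l++
l=4 r=19: 5+39=44 <73, l++
l=5 r=19: 8+39=47 <73, l++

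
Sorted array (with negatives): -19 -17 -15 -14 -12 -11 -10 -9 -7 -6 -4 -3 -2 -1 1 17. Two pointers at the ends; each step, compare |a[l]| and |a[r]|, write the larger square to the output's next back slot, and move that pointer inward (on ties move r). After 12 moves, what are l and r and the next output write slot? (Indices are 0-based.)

l=11, r=14, next write slot=3

[0,15] |-19|>|17| out[15]=361 → l++
[1,15] |-17|<=|17| out[14]=289 → r--
[1,14] |-17|>|1| out[13]=289 → l++
[2,14] |-15|>|1| out[12]=225 → l++
[3,14] |-14|>|1| out[11]=196 → l++
[4,14] |-12|>|1| out[10]=144 → l++
[5,14] |-11|>|1| out[9]=121 → l++
[6,14] |-10|>|1| out[8]=100 → l++
[7,14] |-9|>|1| out[7]=81 → l++
[8,14] |-7|>|1| out[6]=49 → l++
[9,14] |-6|>|1| out[5]=36 → l++
[10,14] |-4|>|1| out[4]=16 → l++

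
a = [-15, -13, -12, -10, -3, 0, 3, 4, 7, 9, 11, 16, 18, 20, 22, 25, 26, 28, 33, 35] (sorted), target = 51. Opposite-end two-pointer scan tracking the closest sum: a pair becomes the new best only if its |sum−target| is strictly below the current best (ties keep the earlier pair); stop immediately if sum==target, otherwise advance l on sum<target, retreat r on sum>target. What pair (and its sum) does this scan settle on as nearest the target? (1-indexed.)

pair (16, 35) with sum 51 (|Δ|=0)

l=1 r=20: -15+35=20 d=31 *, l++
l=2 r=20: -13+35=22 d=29 *, l++
l=3 r=20: -12+35=23 d=28 *, l++
l=4 r=20: -10+35=25 d=26 *, l++
l=5 r=20: -3+35=32 d=19 *, l++
l=6 r=20: 0+35=35 d=16 *, l++
l=7 r=20: 3+35=38 d=13 *, l++
l=8 r=20: 4+35=39 d=12 *, l++
l=9 r=20: 7+35=42 d=9 *, l++
l=10 r=20: 9+35=44 d=7 *, l++
l=11 r=20: 11+35=46 d=5 *, l++
l=12 r=20: 16+35=51 d=0 *, stop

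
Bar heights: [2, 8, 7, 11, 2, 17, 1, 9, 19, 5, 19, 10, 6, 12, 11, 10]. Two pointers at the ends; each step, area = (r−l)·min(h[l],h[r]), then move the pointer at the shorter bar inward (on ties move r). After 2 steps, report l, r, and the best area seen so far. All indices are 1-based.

l=3, r=16, best area=112

[1,16] min(2,10)*15=30 best=30 * → l++
[2,16] min(8,10)*14=112 best=112 * → l++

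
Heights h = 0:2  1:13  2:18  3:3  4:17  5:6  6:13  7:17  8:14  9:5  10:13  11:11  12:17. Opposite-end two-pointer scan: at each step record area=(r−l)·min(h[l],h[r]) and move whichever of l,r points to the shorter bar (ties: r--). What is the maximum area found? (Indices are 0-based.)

max area = 170

l=0 r=12: min(2,17)*12=24 best=24 *, l++
l=1 r=12: min(13,17)*11=143 best=143 *, l++
l=2 r=12: min(18,17)*10=170 best=170 *, r--
l=2 r=11: min(18,11)*9=99 best=170, r--
l=2 r=10: min(18,13)*8=104 best=170, r--
l=2 r=9: min(18,5)*7=35 best=170, r--
l=2 r=8: min(18,14)*6=84 best=170, r--
l=2 r=7: min(18,17)*5=85 best=170, r--
l=2 r=6: min(18,13)*4=52 best=170, r--
l=2 r=5: min(18,6)*3=18 best=170, r--
l=2 r=4: min(18,17)*2=34 best=170, r--
l=2 r=3: min(18,3)*1=3 best=170, r--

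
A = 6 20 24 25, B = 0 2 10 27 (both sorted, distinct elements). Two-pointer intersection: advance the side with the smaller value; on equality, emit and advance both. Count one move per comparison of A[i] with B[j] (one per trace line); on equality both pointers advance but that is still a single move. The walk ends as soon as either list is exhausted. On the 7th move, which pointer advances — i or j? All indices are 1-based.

[i=1,j=1] 6>0 → j++
[i=1,j=2] 6>2 → j++
[i=1,j=3] 6<10 → i++
[i=2,j=3] 20>10 → j++
[i=2,j=4] 20<27 → i++
[i=3,j=4] 24<27 → i++
[i=4,j=4] 25<27 → i++

i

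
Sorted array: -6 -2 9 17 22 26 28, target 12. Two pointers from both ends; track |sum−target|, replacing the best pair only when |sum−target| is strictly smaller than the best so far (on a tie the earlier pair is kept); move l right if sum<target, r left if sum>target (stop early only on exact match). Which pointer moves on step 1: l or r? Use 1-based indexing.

r

l=1 r=7: -6+28=22 d=10 *, r--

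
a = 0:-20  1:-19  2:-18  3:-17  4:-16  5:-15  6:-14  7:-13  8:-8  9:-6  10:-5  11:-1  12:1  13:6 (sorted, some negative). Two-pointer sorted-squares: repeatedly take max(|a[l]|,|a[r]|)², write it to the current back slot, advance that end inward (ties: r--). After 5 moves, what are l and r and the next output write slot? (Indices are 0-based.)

l=5, r=13, next write slot=8

l=0 r=13: |-20|>|6| out[13]=400, l++
l=1 r=13: |-19|>|6| out[12]=361, l++
l=2 r=13: |-18|>|6| out[11]=324, l++
l=3 r=13: |-17|>|6| out[10]=289, l++
l=4 r=13: |-16|>|6| out[9]=256, l++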